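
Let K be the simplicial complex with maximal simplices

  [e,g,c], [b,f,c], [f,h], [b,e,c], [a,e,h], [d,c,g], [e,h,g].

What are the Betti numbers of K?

b_0 = 1, b_1 = 1, b_2 = 0.

Order the vertices as a < b < c < d < e < f < g < h. Listing each simplex with vertices in this order, K has dimension 2 with simplices:

  0-simplices (8): a, b, c, d, e, f, g, h
  1-simplices (14): ae, ah, bc, be, bf, cd, ce, cf, cg, dg, eg, eh, fh, gh
  2-simplices (6): aeh, bce, bcf, cdg, ceg, egh

so the chain groups are C_0 ≅ Z^8, C_1 ≅ Z^14, C_2 ≅ Z^6.

The boundary map ∂_1: C_1 → C_0 maps an edge to its endpoints' difference, ∂[p,q] = q − p. For instance
  ∂cf = f − c.
As a 8×14 matrix over Z this has rank 7, with invariant factors (1,1,1,1,1,1,1).

∂_2: C_2 → C_1 sends each 2-simplex [p,q,r] to [q,r] − [p,r] + [p,q]. For instance
  ∂bcf = cf − bf + bc,
  ∂cdg = dg − cg + cd.
As a 14×6 matrix over Z this has rank 6, with invariant factors (1,1,1,1,1,1).

Reading off H_k = ker ∂_k / im ∂_{k+1}:

  H_0: rank C_0 − rank ∂_1 = 8 − 7 = 1, and the invariant factors of ∂_1 are all 1, so H_0 = Z.
  H_1: rank ker ∂_1 − rank ∂_2 = (14 − 7) − 6 = 1, and the invariant factors of ∂_2 are all 1, so H_1 = Z.
  H_2: rank ker ∂_2 − rank ∂_3 = (6 − 6) − 0 = 0, and there is no ∂_3, so H_2 = 0.

Hence the Betti numbers are b_0 = 1, b_1 = 1, b_2 = 0.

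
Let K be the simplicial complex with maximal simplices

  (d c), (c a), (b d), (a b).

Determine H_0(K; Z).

We work with the vertex ordering a < b < c < d. The simplices of K, each written with vertices in increasing order, are:

  0-simplices (4): a, b, c, d
  1-simplices (4): ab, ac, bd, cd

Hence C_0 ≅ Z^4, C_1 ≅ Z^4.

Boundary ∂_1: C_1 → C_0 maps an edge to its endpoints' difference, ∂[p,q] = q − p. For instance
  ∂ab = b − a.
As a 4×4 matrix over Z this has rank 3, with invariant factors (1,1,1).

Reading off H_k = ker ∂_k / im ∂_{k+1}:

  H_0: rank C_0 − rank ∂_1 = 4 − 3 = 1, and the invariant factors of ∂_1 are all 1, so H_0 ≅ Z.

(K is a triangulation of the circle S^1.)

H_0 = Z.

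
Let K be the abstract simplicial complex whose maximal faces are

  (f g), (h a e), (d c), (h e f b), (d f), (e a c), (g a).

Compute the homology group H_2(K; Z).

We work with the vertex ordering a < b < c < d < e < f < g < h. The simplices of K, each written with vertices in increasing order, are:

  0-simplices (8): a, b, c, d, e, f, g, h
  1-simplices (14): ac, ae, ag, ah, be, bf, bh, cd, ce, df, ef, eh, fg, fh
  2-simplices (6): ace, aeh, bef, beh, bfh, efh
  3-simplices (1): befh

giving chain groups C_0 ≅ Z^8, C_1 ≅ Z^14, C_2 ≅ Z^6, C_3 ≅ Z^1.

Boundary ∂_1: C_1 → C_0 maps an edge to its endpoints' difference, ∂[p,q] = q − p. For instance
  ∂cd = d − c.
As a 8×14 matrix over Z this has rank 7, with invariant factors (1,1,1,1,1,1,1).

The boundary map ∂_2: C_2 → C_1 maps a triangle to the signed sum of its edges. For instance
  ∂aeh = eh − ah + ae,
  ∂ace = ce − ae + ac.
This gives a 14×6 integer matrix of rank 5; reducing to Smith normal form yields diagonal entries (1,1,1,1,1).

∂_3: C_3 → C_2 sends each 3-simplex σ to the alternating sum Σ_i (−1)^i (σ with its i-th vertex removed). For instance
  ∂befh = efh − bfh + beh − bef.
As a 6×1 matrix over Z this has rank 1, with invariant factors (1).

From H_k ≅ ker(∂_k) / im(∂_{k+1}) we obtain:

  H_2: rank ker ∂_2 − rank ∂_3 = (6 − 5) − 1 = 0, and the invariant factors of ∂_3 are all 1, so H_2 ≅ 0.

H_2 = 0.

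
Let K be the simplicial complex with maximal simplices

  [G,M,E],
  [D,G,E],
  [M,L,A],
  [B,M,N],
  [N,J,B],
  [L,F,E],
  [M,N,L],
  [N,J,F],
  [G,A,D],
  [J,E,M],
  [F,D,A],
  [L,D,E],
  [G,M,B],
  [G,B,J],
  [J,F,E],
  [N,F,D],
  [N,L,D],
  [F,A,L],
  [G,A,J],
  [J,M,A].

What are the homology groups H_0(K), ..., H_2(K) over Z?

H_0 = Z,  H_1 = Z ⊕ Z/2,  H_2 = 0.

Take the total order A < B < D < E < F < G < J < L < M < N on the vertex set. Then K (dimension 2) consists of the simplices:

  0-simplices (10): A, B, D, E, F, G, J, L, M, N
  1-simplices (30): AD, AF, AG, AJ, AL, AM, BG, BJ, BM, BN, DE, DF, DG, DL, DN, EF, EG, EJ, EL, EM, FJ, FL, FN, GJ, GM, JM, JN, LM, LN, MN
  2-simplices (20): ADF, ADG, AFL, AGJ, AJM, ALM, BGJ, BGM, BJN, BMN, DEG, DEL, DFN, DLN, EFJ, EFL, EGM, EJM, FJN, LMN

Hence C_0 ≅ Z^10, C_1 ≅ Z^30, C_2 ≅ Z^20.

∂_1: C_1 → C_0 sends each edge [p,q] (with p < q) to q − p. For instance
  ∂EL = L − E.
The resulting 10×30 matrix has rank 9, and its Smith normal form has invariant factors (1,1,1,1,1,1,1,1,1).

∂_2: C_2 → C_1 sends each 2-simplex [p,q,r] to [q,r] − [p,r] + [p,q]. For instance
  ∂DLN = LN − DN + DL,
  ∂DEG = EG − DG + DE.
As a 30×20 matrix over Z this has rank 20, with invariant factors (1,1,1,1,1,1,1,1,1,1,1,1,1,1,1,1,1,1,1,2).

From H_k ≅ ker(∂_k) / im(∂_{k+1}) we obtain:

  H_0: rank C_0 − rank ∂_1 = 10 − 9 = 1, and the invariant factors of ∂_1 are all 1, so H_0 = Z.
  H_1: rank ker ∂_1 − rank ∂_2 = (30 − 9) − 20 = 1, and ∂_2 has invariant factor 2 > 1, so H_1 = Z ⊕ Z/2.
  H_2: rank ker ∂_2 − rank ∂_3 = (20 − 20) − 0 = 0, and there is no ∂_3, so H_2 = 0.

As a check, the Euler characteristic is 10 − 30 + 20 = 0, which agrees with 1 − 1 + 0 = 0.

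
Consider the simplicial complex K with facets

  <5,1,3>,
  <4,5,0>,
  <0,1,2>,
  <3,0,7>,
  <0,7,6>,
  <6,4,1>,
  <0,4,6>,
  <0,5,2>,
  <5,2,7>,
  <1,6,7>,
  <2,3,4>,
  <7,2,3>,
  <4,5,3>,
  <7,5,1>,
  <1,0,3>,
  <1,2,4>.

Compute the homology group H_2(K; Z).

H_2 = Z.

Take the total order 0 < 1 < 2 < 3 < 4 < 5 < 6 < 7 on the vertex set. Then K (dimension 2) consists of the simplices:

  0-simplices (8): [0], [1], [2], [3], [4], [5], [6], [7]
  1-simplices (24): (24 of them)
  2-simplices (16): [0,1,2], [0,1,3], [0,2,5], [0,3,7], [0,4,5], [0,4,6], [0,6,7], [1,2,4], [1,3,5], [1,4,6], [1,5,7], [1,6,7], [2,3,4], [2,3,7], [2,5,7], [3,4,5]

giving chain groups C_0 ≅ Z^8, C_1 ≅ Z^24, C_2 ≅ Z^16.

∂_1: C_1 → C_0 sends each edge [p,q] (with p < q) to q − p.
As a 8×24 matrix over Z this has rank 7, with invariant factors (1,1,1,1,1,1,1).

∂_2: C_2 → C_1 acts by ∂[p,q,r] = [q,r] − [p,r] + [p,q]. For instance
  ∂[3,4,5] = [4,5] − [3,5] + [3,4],
  ∂[1,2,4] = [2,4] − [1,4] + [1,2].
The resulting 24×16 matrix has rank 15, and its Smith normal form has invariant factors (1,1,1,1,1,1,1,1,1,1,1,1,1,1,1).

Reading off H_k = ker ∂_k / im ∂_{k+1}:

  H_2: rank ker ∂_2 − rank ∂_3 = (16 − 15) − 0 = 1, and there is no ∂_3, so H_2 = Z.

(K is a triangulation of the torus T^2.)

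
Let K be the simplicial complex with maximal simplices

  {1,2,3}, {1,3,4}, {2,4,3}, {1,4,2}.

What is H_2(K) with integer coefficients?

H_2 = Z.

K has 4 vertices, 6 edges, 4 triangles.
rank ∂_2 = 3, rank ∂_3 = 0 ⇒ b_2 = 4 − 3 − 0 = 1. So H_2 = Z.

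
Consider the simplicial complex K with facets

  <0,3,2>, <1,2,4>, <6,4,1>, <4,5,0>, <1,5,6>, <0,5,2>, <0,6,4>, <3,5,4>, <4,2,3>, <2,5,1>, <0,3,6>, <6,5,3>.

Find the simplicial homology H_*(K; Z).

Take the total order 0 < 1 < 2 < 3 < 4 < 5 < 6 on the vertex set. Then K (dimension 2) consists of the simplices:

  0-simplices (7): [0], [1], [2], [3], [4], [5], [6]
  1-simplices (18): [0,2], [0,3], [0,4], [0,5], [0,6], [1,2], [1,4], [1,5], [1,6], [2,3], [2,4], [2,5], [3,4], [3,5], [3,6], [4,5], [4,6], [5,6]
  2-simplices (12): [0,2,3], [0,2,5], [0,3,6], [0,4,5], [0,4,6], [1,2,4], [1,2,5], [1,4,6], [1,5,6], [2,3,4], [3,4,5], [3,5,6]

so the chain groups are C_0 ≅ Z^7, C_1 ≅ Z^18, C_2 ≅ Z^12.

The boundary map ∂_1: C_1 → C_0 sends each edge [p,q] (with p < q) to q − p.
The resulting 7×18 matrix has rank 6, and its Smith normal form has invariant factors (1,1,1,1,1,1).

Boundary ∂_2: C_2 → C_1 acts by ∂[p,q,r] = [q,r] − [p,r] + [p,q]. For instance
  ∂[0,4,5] = [4,5] − [0,5] + [0,4],
  ∂[0,2,5] = [2,5] − [0,5] + [0,2].
The 18×12 boundary matrix has rank 12 and Smith normal form diag(1,1,1,1,1,1,1,1,1,1,1,2).

Reading off H_k = ker ∂_k / im ∂_{k+1}:

  H_0: rank C_0 − rank ∂_1 = 7 − 6 = 1, and the invariant factors of ∂_1 are all 1, so H_0 ≅ Z.
  H_1: rank ker ∂_1 − rank ∂_2 = (18 − 6) − 12 = 0, and ∂_2 has invariant factor 2 > 1, so H_1 ≅ Z/2.
  H_2: rank ker ∂_2 − rank ∂_3 = (12 − 12) − 0 = 0, and there is no ∂_3, so H_2 ≅ 0.

H_0 ≅ Z,  H_1 ≅ Z/2,  H_2 = 0.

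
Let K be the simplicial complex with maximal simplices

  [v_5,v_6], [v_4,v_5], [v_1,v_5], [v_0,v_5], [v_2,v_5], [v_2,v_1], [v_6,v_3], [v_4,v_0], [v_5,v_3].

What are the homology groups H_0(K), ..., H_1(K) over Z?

We work with the vertex ordering v_0 < v_1 < v_2 < v_3 < v_4 < v_5 < v_6. The simplices of K, each written with vertices in increasing order, are:

  0-simplices (7): [v_0], [v_1], [v_2], [v_3], [v_4], [v_5], [v_6]
  1-simplices (9): [v_0,v_4], [v_0,v_5], [v_1,v_2], [v_1,v_5], [v_2,v_5], [v_3,v_5], [v_3,v_6], [v_4,v_5], [v_5,v_6]

so the chain groups are C_0 ≅ Z^7, C_1 ≅ Z^9.

The boundary map ∂_1: C_1 → C_0 is given by ∂[p,q] = [q] − [p]. For instance
  ∂[v_0,v_4] = [v_4] − [v_0].
This gives a 7×9 integer matrix of rank 6; reducing to Smith normal form yields diagonal entries (1,1,1,1,1,1).

Now H_k = ker ∂_k / im ∂_{k+1}, so:

  H_0: rank C_0 − rank ∂_1 = 7 − 6 = 1, and the invariant factors of ∂_1 are all 1, so H_0 = Z.
  H_1: rank ker ∂_1 − rank ∂_2 = (9 − 6) − 0 = 3, and there is no ∂_2, so H_1 = Z^3.

As a check, the Euler characteristic is 7 − 9 = -2, which agrees with 1 − 3 = -2.
(K is a triangulation of a wedge of 3 circles.)

H_0 = Z,  H_1 = Z^3.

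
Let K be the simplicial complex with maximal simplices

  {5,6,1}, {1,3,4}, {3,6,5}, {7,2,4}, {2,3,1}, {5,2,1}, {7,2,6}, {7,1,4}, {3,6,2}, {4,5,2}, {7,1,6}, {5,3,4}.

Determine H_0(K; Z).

H_0 ≅ Z.

Take the total order 1 < 2 < 3 < 4 < 5 < 6 < 7 on the vertex set. Then K (dimension 2) consists of the simplices:

  0-simplices (7): [1], [2], [3], [4], [5], [6], [7]
  1-simplices (18): [1,2], [1,3], [1,4], [1,5], [1,6], [1,7], [2,3], [2,4], [2,5], [2,6], [2,7], [3,4], [3,5], [3,6], [4,5], [4,7], [5,6], [6,7]
  2-simplices (12): [1,2,3], [1,2,5], [1,3,4], [1,4,7], [1,5,6], [1,6,7], [2,3,6], [2,4,5], [2,4,7], [2,6,7], [3,4,5], [3,5,6]

Hence C_0 ≅ Z^7, C_1 ≅ Z^18, C_2 ≅ Z^12.

Boundary ∂_1: C_1 → C_0 is given by ∂[p,q] = [q] − [p]. For instance
  ∂[2,5] = [5] − [2].
The resulting 7×18 matrix has rank 6, and its Smith normal form has invariant factors (1,1,1,1,1,1).

Boundary ∂_2: C_2 → C_1 sends each 2-simplex [p,q,r] to [q,r] − [p,r] + [p,q]. For instance
  ∂[1,4,7] = [4,7] − [1,7] + [1,4],
  ∂[3,4,5] = [4,5] − [3,5] + [3,4].
As a 18×12 matrix over Z this has rank 12, with invariant factors (1,1,1,1,1,1,1,1,1,1,1,2).

Reading off H_k = ker ∂_k / im ∂_{k+1}:

  H_0: rank C_0 − rank ∂_1 = 7 − 6 = 1, and the invariant factors of ∂_1 are all 1, so H_0 ≅ Z.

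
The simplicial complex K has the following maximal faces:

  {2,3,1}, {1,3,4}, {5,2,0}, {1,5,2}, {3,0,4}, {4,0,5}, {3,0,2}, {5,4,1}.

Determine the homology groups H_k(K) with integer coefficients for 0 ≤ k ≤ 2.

Fix the vertex order 0 < 1 < 2 < 3 < 4 < 5 and write every simplex with vertices in increasing order. Then dim K = 2 and the simplices of K are:

  0-simplices (6): [0], [1], [2], [3], [4], [5]
  1-simplices (12): [0,2], [0,3], [0,4], [0,5], [1,2], [1,3], [1,4], [1,5], [2,3], [2,5], [3,4], [4,5]
  2-simplices (8): [0,2,3], [0,2,5], [0,3,4], [0,4,5], [1,2,3], [1,2,5], [1,3,4], [1,4,5]

so the chain groups are C_0 ≅ Z^6, C_1 ≅ Z^12, C_2 ≅ Z^8.

∂_1: C_1 → C_0 is given by ∂[p,q] = [q] − [p].
The resulting 6×12 matrix has rank 5, and its Smith normal form has invariant factors (1,1,1,1,1).

∂_2: C_2 → C_1 sends each 2-simplex [p,q,r] to [q,r] − [p,r] + [p,q]. For instance
  ∂[1,3,4] = [3,4] − [1,4] + [1,3],
  ∂[0,3,4] = [3,4] − [0,4] + [0,3].
The resulting 12×8 matrix has rank 7, and its Smith normal form has invariant factors (1,1,1,1,1,1,1).

From H_k ≅ ker(∂_k) / im(∂_{k+1}) we obtain:

  H_0: rank C_0 − rank ∂_1 = 6 − 5 = 1, and the invariant factors of ∂_1 are all 1, so H_0 = Z.
  H_1: rank ker ∂_1 − rank ∂_2 = (12 − 5) − 7 = 0, and the invariant factors of ∂_2 are all 1, so H_1 = 0.
  H_2: rank ker ∂_2 − rank ∂_3 = (8 − 7) − 0 = 1, and there is no ∂_3, so H_2 = Z.

H_0 = Z,  H_1 = 0,  H_2 = Z.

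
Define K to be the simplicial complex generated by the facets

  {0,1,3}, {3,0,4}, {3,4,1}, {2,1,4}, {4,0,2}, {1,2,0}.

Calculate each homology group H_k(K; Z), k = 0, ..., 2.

Take the total order 0 < 1 < 2 < 3 < 4 on the vertex set. Then K (dimension 2) consists of the simplices:

  0-simplices (5): [0], [1], [2], [3], [4]
  1-simplices (9): [0,1], [0,2], [0,3], [0,4], [1,2], [1,3], [1,4], [2,4], [3,4]
  2-simplices (6): [0,1,2], [0,1,3], [0,2,4], [0,3,4], [1,2,4], [1,3,4]

giving chain groups C_0 ≅ Z^5, C_1 ≅ Z^9, C_2 ≅ Z^6.

The boundary map ∂_1: C_1 → C_0 is given by ∂[p,q] = [q] − [p]. For instance
  ∂[1,3] = [3] − [1].
The resulting 5×9 matrix has rank 4, and its Smith normal form has invariant factors (1,1,1,1).

∂_2: C_2 → C_1 maps a triangle to the signed sum of its edges. For instance
  ∂[0,2,4] = [2,4] − [0,4] + [0,2],
  ∂[0,3,4] = [3,4] − [0,4] + [0,3].
This gives a 9×6 integer matrix of rank 5; reducing to Smith normal form yields diagonal entries (1,1,1,1,1).

Reading off H_k = ker ∂_k / im ∂_{k+1}:

  H_0: rank C_0 − rank ∂_1 = 5 − 4 = 1, and the invariant factors of ∂_1 are all 1, so H_0 ≅ Z.
  H_1: rank ker ∂_1 − rank ∂_2 = (9 − 4) − 5 = 0, and the invariant factors of ∂_2 are all 1, so H_1 ≅ 0.
  H_2: rank ker ∂_2 − rank ∂_3 = (6 − 5) − 0 = 1, and there is no ∂_3, so H_2 ≅ Z.

H_0 = Z,  H_1 = 0,  H_2 = Z.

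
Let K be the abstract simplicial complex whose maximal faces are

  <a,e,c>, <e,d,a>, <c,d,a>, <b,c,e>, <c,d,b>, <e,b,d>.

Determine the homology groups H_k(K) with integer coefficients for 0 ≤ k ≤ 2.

Take the total order a < b < c < d < e on the vertex set. Then K (dimension 2) consists of the simplices:

  0-simplices (5): a, b, c, d, e
  1-simplices (9): ac, ad, ae, bc, bd, be, cd, ce, de
  2-simplices (6): acd, ace, ade, bcd, bce, bde

so the chain groups are C_0 ≅ Z^5, C_1 ≅ Z^9, C_2 ≅ Z^6.

∂_1: C_1 → C_0 maps an edge to its endpoints' difference, ∂[p,q] = q − p. For instance
  ∂bc = c − b.
This gives a 5×9 integer matrix of rank 4; reducing to Smith normal form yields diagonal entries (1,1,1,1).

∂_2: C_2 → C_1 acts by ∂[p,q,r] = [q,r] − [p,r] + [p,q]. For instance
  ∂ace = ce − ae + ac,
  ∂ade = de − ae + ad.
As a 9×6 matrix over Z this has rank 5, with invariant factors (1,1,1,1,1).

Computing H_k = (kernel of ∂_k) / (image of ∂_{k+1}):

  H_0: rank C_0 − rank ∂_1 = 5 − 4 = 1, and the invariant factors of ∂_1 are all 1, so H_0 ≅ Z.
  H_1: rank ker ∂_1 − rank ∂_2 = (9 − 4) − 5 = 0, and the invariant factors of ∂_2 are all 1, so H_1 ≅ 0.
  H_2: rank ker ∂_2 − rank ∂_3 = (6 − 5) − 0 = 1, and there is no ∂_3, so H_2 ≅ Z.

H_0 = Z,  H_1 = 0,  H_2 = Z.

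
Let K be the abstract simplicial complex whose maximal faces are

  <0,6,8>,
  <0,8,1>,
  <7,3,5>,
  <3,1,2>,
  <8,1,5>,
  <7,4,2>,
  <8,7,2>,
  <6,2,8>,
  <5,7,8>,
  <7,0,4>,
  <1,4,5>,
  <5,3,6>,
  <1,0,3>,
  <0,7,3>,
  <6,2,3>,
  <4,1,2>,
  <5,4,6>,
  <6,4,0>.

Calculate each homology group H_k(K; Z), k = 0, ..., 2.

We work with the vertex ordering 0 < 1 < 2 < 3 < 4 < 5 < 6 < 7 < 8. The simplices of K, each written with vertices in increasing order, are:

  0-simplices (9): [0], [1], [2], [3], [4], [5], [6], [7], [8]
  1-simplices (27): (27 of them)
  2-simplices (18): [0,1,3], [0,1,8], [0,3,7], [0,4,6], [0,4,7], [0,6,8], [1,2,3], [1,2,4], [1,4,5], [1,5,8], [2,3,6], [2,4,7], [2,6,8], [2,7,8], [3,5,6], [3,5,7], [4,5,6], [5,7,8]

Hence C_0 ≅ Z^9, C_1 ≅ Z^27, C_2 ≅ Z^18.

Boundary ∂_1: C_1 → C_0 maps an edge to its endpoints' difference, ∂[p,q] = q − p. For instance
  ∂[3,5] = [5] − [3].
The 9×27 boundary matrix has rank 8 and Smith normal form diag(1,1,1,1,1,1,1,1).

∂_2: C_2 → C_1 sends each 2-simplex [p,q,r] to [q,r] − [p,r] + [p,q]. For instance
  ∂[2,4,7] = [4,7] − [2,7] + [2,4],
  ∂[0,6,8] = [6,8] − [0,8] + [0,6].
The 27×18 boundary matrix has rank 17 and Smith normal form diag(1,1,1,1,1,1,1,1,1,1,1,1,1,1,1,1,1).

From H_k ≅ ker(∂_k) / im(∂_{k+1}) we obtain:

  H_0: rank C_0 − rank ∂_1 = 9 − 8 = 1, and the invariant factors of ∂_1 are all 1, so H_0 = Z.
  H_1: rank ker ∂_1 − rank ∂_2 = (27 − 8) − 17 = 2, and the invariant factors of ∂_2 are all 1, so H_1 = Z^2.
  H_2: rank ker ∂_2 − rank ∂_3 = (18 − 17) − 0 = 1, and there is no ∂_3, so H_2 = Z.

(K is a triangulation of the torus T^2.)

H_0 ≅ Z,  H_1 ≅ Z^2,  H_2 ≅ Z.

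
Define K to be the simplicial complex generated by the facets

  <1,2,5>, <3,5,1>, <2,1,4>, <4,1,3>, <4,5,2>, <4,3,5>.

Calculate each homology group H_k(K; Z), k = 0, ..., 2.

Take the total order 1 < 2 < 3 < 4 < 5 on the vertex set. Then K (dimension 2) consists of the simplices:

  0-simplices (5): [1], [2], [3], [4], [5]
  1-simplices (9): [1,2], [1,3], [1,4], [1,5], [2,4], [2,5], [3,4], [3,5], [4,5]
  2-simplices (6): [1,2,4], [1,2,5], [1,3,4], [1,3,5], [2,4,5], [3,4,5]

so the chain groups are C_0 ≅ Z^5, C_1 ≅ Z^9, C_2 ≅ Z^6.

The boundary map ∂_1: C_1 → C_0 is given by ∂[p,q] = [q] − [p].
The 5×9 boundary matrix has rank 4 and Smith normal form diag(1,1,1,1).

The boundary map ∂_2: C_2 → C_1 maps a triangle to the signed sum of its edges. For instance
  ∂[1,2,5] = [2,5] − [1,5] + [1,2],
  ∂[2,4,5] = [4,5] − [2,5] + [2,4].
The resulting 9×6 matrix has rank 5, and its Smith normal form has invariant factors (1,1,1,1,1).

From H_k ≅ ker(∂_k) / im(∂_{k+1}) we obtain:

  H_0: rank C_0 − rank ∂_1 = 5 − 4 = 1, and the invariant factors of ∂_1 are all 1, so H_0 ≅ Z.
  H_1: rank ker ∂_1 − rank ∂_2 = (9 − 4) − 5 = 0, and the invariant factors of ∂_2 are all 1, so H_1 ≅ 0.
  H_2: rank ker ∂_2 − rank ∂_3 = (6 − 5) − 0 = 1, and there is no ∂_3, so H_2 ≅ Z.

As a check, the Euler characteristic is 5 − 9 + 6 = 2, which agrees with 1 − 0 + 1 = 2.

H_0 = Z,  H_1 = 0,  H_2 = Z.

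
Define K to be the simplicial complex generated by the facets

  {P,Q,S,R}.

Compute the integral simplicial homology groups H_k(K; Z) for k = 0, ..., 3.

K has 4 vertices, 6 edges, 4 triangles, 1 3-simplex.
rank ∂_0 = 0, rank ∂_1 = 3 ⇒ b_0 = 4 − 0 − 3 = 1; all invariant factors of ∂_1 are 1 so no torsion. So H_0 = Z.
rank ∂_1 = 3, rank ∂_2 = 3 ⇒ b_1 = 6 − 3 − 3 = 0; all invariant factors of ∂_2 are 1 so no torsion. So H_1 = 0.
rank ∂_2 = 3, rank ∂_3 = 1 ⇒ b_2 = 4 − 3 − 1 = 0; all invariant factors of ∂_3 are 1 so no torsion. So H_2 = 0.
rank ∂_3 = 1, rank ∂_4 = 0 ⇒ b_3 = 1 − 1 − 0 = 0. So H_3 = 0.

H_0 = Z,  H_1 = 0,  H_2 = 0,  H_3 = 0.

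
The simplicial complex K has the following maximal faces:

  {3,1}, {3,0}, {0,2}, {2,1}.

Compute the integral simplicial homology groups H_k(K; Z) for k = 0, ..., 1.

We work with the vertex ordering 0 < 1 < 2 < 3. The simplices of K, each written with vertices in increasing order, are:

  0-simplices (4): [0], [1], [2], [3]
  1-simplices (4): [0,2], [0,3], [1,2], [1,3]

so the chain groups are C_0 ≅ Z^4, C_1 ≅ Z^4.

∂_1: C_1 → C_0 sends each edge [p,q] (with p < q) to q − p.
This gives a 4×4 integer matrix of rank 3; reducing to Smith normal form yields diagonal entries (1,1,1).

Computing H_k = (kernel of ∂_k) / (image of ∂_{k+1}):

  H_0: rank C_0 − rank ∂_1 = 4 − 3 = 1, and the invariant factors of ∂_1 are all 1, so H_0 ≅ Z.
  H_1: rank ker ∂_1 − rank ∂_2 = (4 − 3) − 0 = 1, and there is no ∂_2, so H_1 ≅ Z.

As a check, the Euler characteristic is 4 − 4 = 0, which agrees with 1 − 1 = 0.

H_0 ≅ Z,  H_1 ≅ Z.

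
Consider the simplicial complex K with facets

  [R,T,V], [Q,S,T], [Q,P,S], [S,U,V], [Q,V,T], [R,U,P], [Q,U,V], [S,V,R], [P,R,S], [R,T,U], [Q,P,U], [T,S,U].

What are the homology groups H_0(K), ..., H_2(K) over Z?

H_0 = Z,  H_1 = Z/2,  H_2 = 0.

Take the total order P < Q < R < S < T < U < V on the vertex set. Then K (dimension 2) consists of the simplices:

  0-simplices (7): P, Q, R, S, T, U, V
  1-simplices (18): PQ, PR, PS, PU, QS, QT, QU, QV, RS, RT, RU, RV, ST, SU, SV, TU, TV, UV
  2-simplices (12): PQS, PQU, PRS, PRU, QST, QTV, QUV, RSV, RTU, RTV, STU, SUV

Hence C_0 ≅ Z^7, C_1 ≅ Z^18, C_2 ≅ Z^12.

∂_1: C_1 → C_0 is given by ∂[p,q] = [q] − [p]. For instance
  ∂RT = T − R.
The 7×18 boundary matrix has rank 6 and Smith normal form diag(1,1,1,1,1,1).

The boundary map ∂_2: C_2 → C_1 sends each 2-simplex [p,q,r] to [q,r] − [p,r] + [p,q]. For instance
  ∂QUV = UV − QV + QU,
  ∂PRS = RS − PS + PR.
As a 18×12 matrix over Z this has rank 12, with invariant factors (1,1,1,1,1,1,1,1,1,1,1,2).

Now H_k = ker ∂_k / im ∂_{k+1}, so:

  H_0: rank C_0 − rank ∂_1 = 7 − 6 = 1, and the invariant factors of ∂_1 are all 1, so H_0 = Z.
  H_1: rank ker ∂_1 − rank ∂_2 = (18 − 6) − 12 = 0, and ∂_2 has invariant factor 2 > 1, so H_1 = Z/2.
  H_2: rank ker ∂_2 − rank ∂_3 = (12 − 12) − 0 = 0, and there is no ∂_3, so H_2 = 0.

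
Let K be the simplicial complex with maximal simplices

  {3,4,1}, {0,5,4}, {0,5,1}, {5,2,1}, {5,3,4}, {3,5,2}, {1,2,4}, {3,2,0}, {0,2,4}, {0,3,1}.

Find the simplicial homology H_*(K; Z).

Take the total order 0 < 1 < 2 < 3 < 4 < 5 on the vertex set. Then K (dimension 2) consists of the simplices:

  0-simplices (6): [0], [1], [2], [3], [4], [5]
  1-simplices (15): [0,1], [0,2], [0,3], [0,4], [0,5], [1,2], [1,3], [1,4], [1,5], [2,3], [2,4], [2,5], [3,4], [3,5], [4,5]
  2-simplices (10): [0,1,3], [0,1,5], [0,2,3], [0,2,4], [0,4,5], [1,2,4], [1,2,5], [1,3,4], [2,3,5], [3,4,5]

Hence C_0 ≅ Z^6, C_1 ≅ Z^15, C_2 ≅ Z^10.

The boundary map ∂_1: C_1 → C_0 is given by ∂[p,q] = [q] − [p].
The resulting 6×15 matrix has rank 5, and its Smith normal form has invariant factors (1,1,1,1,1).

The boundary map ∂_2: C_2 → C_1 sends each 2-simplex [p,q,r] to [q,r] − [p,r] + [p,q]. For instance
  ∂[3,4,5] = [4,5] − [3,5] + [3,4],
  ∂[1,2,4] = [2,4] − [1,4] + [1,2].
This gives a 15×10 integer matrix of rank 10; reducing to Smith normal form yields diagonal entries (1,1,1,1,1,1,1,1,1,2).

From H_k ≅ ker(∂_k) / im(∂_{k+1}) we obtain:

  H_0: rank C_0 − rank ∂_1 = 6 − 5 = 1, and the invariant factors of ∂_1 are all 1, so H_0 = Z.
  H_1: rank ker ∂_1 − rank ∂_2 = (15 − 5) − 10 = 0, and ∂_2 has invariant factor 2 > 1, so H_1 = Z/2.
  H_2: rank ker ∂_2 − rank ∂_3 = (10 − 10) − 0 = 0, and there is no ∂_3, so H_2 = 0.

H_0 ≅ Z,  H_1 ≅ Z/2,  H_2 = 0.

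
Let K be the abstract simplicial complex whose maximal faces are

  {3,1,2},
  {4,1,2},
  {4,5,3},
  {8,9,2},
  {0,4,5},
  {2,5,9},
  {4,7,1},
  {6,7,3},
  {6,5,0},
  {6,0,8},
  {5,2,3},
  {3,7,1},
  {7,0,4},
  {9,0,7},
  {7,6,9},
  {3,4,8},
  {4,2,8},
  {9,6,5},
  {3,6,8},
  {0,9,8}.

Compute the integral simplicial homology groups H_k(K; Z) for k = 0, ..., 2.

H_0 ≅ Z,  H_1 ≅ Z ⊕ Z/2,  H_2 = 0.

Fix the vertex order 0 < 1 < 2 < 3 < 4 < 5 < 6 < 7 < 8 < 9 and write every simplex with vertices in increasing order. Then dim K = 2 and the simplices of K are:

  0-simplices (10): [0], [1], [2], [3], [4], [5], [6], [7], [8], [9]
  1-simplices (30): (30 of them)
  2-simplices (20): (20 of them)

giving chain groups C_0 ≅ Z^10, C_1 ≅ Z^30, C_2 ≅ Z^20.

Boundary ∂_1: C_1 → C_0 maps an edge to its endpoints' difference, ∂[p,q] = q − p.
As a 10×30 matrix over Z this has rank 9, with invariant factors (1,1,1,1,1,1,1,1,1).

Boundary ∂_2: C_2 → C_1 sends each 2-simplex [p,q,r] to [q,r] − [p,r] + [p,q]. For instance
  ∂[0,8,9] = [8,9] − [0,9] + [0,8],
  ∂[1,4,7] = [4,7] − [1,7] + [1,4].
The 30×20 boundary matrix has rank 20 and Smith normal form diag(1,1,1,1,1,1,1,1,1,1,1,1,1,1,1,1,1,1,1,2).

Reading off H_k = ker ∂_k / im ∂_{k+1}:

  H_0: rank C_0 − rank ∂_1 = 10 − 9 = 1, and the invariant factors of ∂_1 are all 1, so H_0 ≅ Z.
  H_1: rank ker ∂_1 − rank ∂_2 = (30 − 9) − 20 = 1, and ∂_2 has invariant factor 2 > 1, so H_1 ≅ Z ⊕ Z/2.
  H_2: rank ker ∂_2 − rank ∂_3 = (20 − 20) − 0 = 0, and there is no ∂_3, so H_2 ≅ 0.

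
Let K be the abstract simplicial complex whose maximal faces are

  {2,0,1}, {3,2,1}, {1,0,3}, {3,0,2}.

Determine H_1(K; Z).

Take the total order 0 < 1 < 2 < 3 on the vertex set. Then K (dimension 2) consists of the simplices:

  0-simplices (4): [0], [1], [2], [3]
  1-simplices (6): [0,1], [0,2], [0,3], [1,2], [1,3], [2,3]
  2-simplices (4): [0,1,2], [0,1,3], [0,2,3], [1,2,3]

Hence C_0 ≅ Z^4, C_1 ≅ Z^6, C_2 ≅ Z^4.

∂_1: C_1 → C_0 maps an edge to its endpoints' difference, ∂[p,q] = q − p. For instance
  ∂[2,3] = [3] − [2].
The 4×6 boundary matrix has rank 3 and Smith normal form diag(1,1,1).

Boundary ∂_2: C_2 → C_1 acts by ∂[p,q,r] = [q,r] − [p,r] + [p,q]. For instance
  ∂[0,1,2] = [1,2] − [0,2] + [0,1],
  ∂[1,2,3] = [2,3] − [1,3] + [1,2].
The 6×4 boundary matrix has rank 3 and Smith normal form diag(1,1,1).

From H_k ≅ ker(∂_k) / im(∂_{k+1}) we obtain:

  H_1: rank ker ∂_1 − rank ∂_2 = (6 − 3) − 3 = 0, and the invariant factors of ∂_2 are all 1, so H_1 ≅ 0.

(K is a triangulation of the 2-sphere S^2.)

H_1 = 0.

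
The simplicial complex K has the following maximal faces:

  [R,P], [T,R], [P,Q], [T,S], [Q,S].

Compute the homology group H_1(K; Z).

H_1 ≅ Z.

We work with the vertex ordering P < Q < R < S < T. The simplices of K, each written with vertices in increasing order, are:

  0-simplices (5): P, Q, R, S, T
  1-simplices (5): PQ, PR, QS, RT, ST

giving chain groups C_0 ≅ Z^5, C_1 ≅ Z^5.

∂_1: C_1 → C_0 sends each edge [p,q] (with p < q) to q − p.
The 5×5 boundary matrix has rank 4 and Smith normal form diag(1,1,1,1).

Reading off H_k = ker ∂_k / im ∂_{k+1}:

  H_1: rank ker ∂_1 − rank ∂_2 = (5 − 4) − 0 = 1, and there is no ∂_2, so H_1 ≅ Z.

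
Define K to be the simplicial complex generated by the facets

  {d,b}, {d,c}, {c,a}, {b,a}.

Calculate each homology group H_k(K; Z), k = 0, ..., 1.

H_0 = Z,  H_1 = Z.

We work with the vertex ordering a < b < c < d. The simplices of K, each written with vertices in increasing order, are:

  0-simplices (4): a, b, c, d
  1-simplices (4): ab, ac, bd, cd

giving chain groups C_0 ≅ Z^4, C_1 ≅ Z^4.

Boundary ∂_1: C_1 → C_0 sends each edge [p,q] (with p < q) to q − p. For instance
  ∂ac = c − a.
This gives a 4×4 integer matrix of rank 3; reducing to Smith normal form yields diagonal entries (1,1,1).

Now H_k = ker ∂_k / im ∂_{k+1}, so:

  H_0: rank C_0 − rank ∂_1 = 4 − 3 = 1, and the invariant factors of ∂_1 are all 1, so H_0 ≅ Z.
  H_1: rank ker ∂_1 − rank ∂_2 = (4 − 3) − 0 = 1, and there is no ∂_2, so H_1 ≅ Z.

As a check, the Euler characteristic is 4 − 4 = 0, which agrees with 1 − 1 = 0.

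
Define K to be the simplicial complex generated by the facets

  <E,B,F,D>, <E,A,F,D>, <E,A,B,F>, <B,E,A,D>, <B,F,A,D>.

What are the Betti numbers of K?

Fix the vertex order A < B < D < E < F and write every simplex with vertices in increasing order. Then dim K = 3 and the simplices of K are:

  0-simplices (5): A, B, D, E, F
  1-simplices (10): AB, AD, AE, AF, BD, BE, BF, DE, DF, EF
  2-simplices (10): ABD, ABE, ABF, ADE, ADF, AEF, BDE, BDF, BEF, DEF
  3-simplices (5): ABDE, ABDF, ABEF, ADEF, BDEF

so the chain groups are C_0 ≅ Z^5, C_1 ≅ Z^10, C_2 ≅ Z^10, C_3 ≅ Z^5.

The boundary map ∂_1: C_1 → C_0 sends each edge [p,q] (with p < q) to q − p.
As a 5×10 matrix over Z this has rank 4, with invariant factors (1,1,1,1).

Boundary ∂_2: C_2 → C_1 maps a triangle to the signed sum of its edges. For instance
  ∂ABD = BD − AD + AB,
  ∂ADF = DF − AF + AD.
The resulting 10×10 matrix has rank 6, and its Smith normal form has invariant factors (1,1,1,1,1,1).

∂_3: C_3 → C_2 sends each 3-simplex σ to the alternating sum Σ_i (−1)^i (σ with its i-th vertex removed). For instance
  ∂BDEF = DEF − BEF + BDF − BDE,
  ∂ABDF = BDF − ADF + ABF − ABD.
The resulting 10×5 matrix has rank 4, and its Smith normal form has invariant factors (1,1,1,1).

From H_k ≅ ker(∂_k) / im(∂_{k+1}) we obtain:

  H_0: rank C_0 − rank ∂_1 = 5 − 4 = 1, and the invariant factors of ∂_1 are all 1, so H_0 = Z.
  H_1: rank ker ∂_1 − rank ∂_2 = (10 − 4) − 6 = 0, and the invariant factors of ∂_2 are all 1, so H_1 = 0.
  H_2: rank ker ∂_2 − rank ∂_3 = (10 − 6) − 4 = 0, and the invariant factors of ∂_3 are all 1, so H_2 = 0.
  H_3: rank ker ∂_3 − rank ∂_4 = (5 − 4) − 0 = 1, and there is no ∂_4, so H_3 = Z.

As a check, the Euler characteristic is 5 − 10 + 10 − 5 = 0, which agrees with 1 − 0 + 0 − 1 = 0.

Hence the Betti numbers are b_0 = 1, b_1 = 0, b_2 = 0, b_3 = 1.

b_0 = 1, b_1 = 0, b_2 = 0, b_3 = 1.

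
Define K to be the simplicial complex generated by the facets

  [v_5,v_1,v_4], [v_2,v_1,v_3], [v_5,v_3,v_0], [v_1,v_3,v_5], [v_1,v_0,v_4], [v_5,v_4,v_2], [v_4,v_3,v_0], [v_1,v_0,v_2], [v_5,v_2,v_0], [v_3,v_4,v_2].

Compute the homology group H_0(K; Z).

H_0 ≅ Z.

Order the vertices as v_0 < v_1 < v_2 < v_3 < v_4 < v_5. Listing each simplex with vertices in this order, K has dimension 2 with simplices:

  0-simplices (6): [v_0], [v_1], [v_2], [v_3], [v_4], [v_5]
  1-simplices (15): (15 of them)
  2-simplices (10): [v_0,v_1,v_2], [v_0,v_1,v_4], [v_0,v_2,v_5], [v_0,v_3,v_4], [v_0,v_3,v_5], [v_1,v_2,v_3], [v_1,v_3,v_5], [v_1,v_4,v_5], [v_2,v_3,v_4], [v_2,v_4,v_5]

giving chain groups C_0 ≅ Z^6, C_1 ≅ Z^15, C_2 ≅ Z^10.

∂_1: C_1 → C_0 sends each edge [p,q] (with p < q) to q − p.
This gives a 6×15 integer matrix of rank 5; reducing to Smith normal form yields diagonal entries (1,1,1,1,1).

∂_2: C_2 → C_1 maps a triangle to the signed sum of its edges. For instance
  ∂[v_1,v_3,v_5] = [v_3,v_5] − [v_1,v_5] + [v_1,v_3],
  ∂[v_0,v_3,v_5] = [v_3,v_5] − [v_0,v_5] + [v_0,v_3].
As a 15×10 matrix over Z this has rank 10, with invariant factors (1,1,1,1,1,1,1,1,1,2).

Computing H_k = (kernel of ∂_k) / (image of ∂_{k+1}):

  H_0: rank C_0 − rank ∂_1 = 6 − 5 = 1, and the invariant factors of ∂_1 are all 1, so H_0 = Z.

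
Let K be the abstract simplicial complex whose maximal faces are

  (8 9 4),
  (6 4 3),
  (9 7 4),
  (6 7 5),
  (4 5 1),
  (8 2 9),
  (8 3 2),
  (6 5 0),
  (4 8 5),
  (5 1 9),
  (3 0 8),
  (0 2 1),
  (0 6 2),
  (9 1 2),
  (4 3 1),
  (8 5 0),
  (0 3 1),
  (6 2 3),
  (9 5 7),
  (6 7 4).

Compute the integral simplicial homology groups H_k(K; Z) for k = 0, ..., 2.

H_0 ≅ Z,  H_1 ≅ Z ⊕ Z/2,  H_2 = 0.

Take the total order 0 < 1 < 2 < 3 < 4 < 5 < 6 < 7 < 8 < 9 on the vertex set. Then K (dimension 2) consists of the simplices:

  0-simplices (10): [0], [1], [2], [3], [4], [5], [6], [7], [8], [9]
  1-simplices (30): (30 of them)
  2-simplices (20): (20 of them)

Hence C_0 ≅ Z^10, C_1 ≅ Z^30, C_2 ≅ Z^20.

Boundary ∂_1: C_1 → C_0 maps an edge to its endpoints' difference, ∂[p,q] = q − p. For instance
  ∂[5,9] = [9] − [5].
As a 10×30 matrix over Z this has rank 9, with invariant factors (1,1,1,1,1,1,1,1,1).

∂_2: C_2 → C_1 acts by ∂[p,q,r] = [q,r] − [p,r] + [p,q]. For instance
  ∂[1,5,9] = [5,9] − [1,9] + [1,5],
  ∂[1,4,5] = [4,5] − [1,5] + [1,4].
As a 30×20 matrix over Z this has rank 20, with invariant factors (1,1,1,1,1,1,1,1,1,1,1,1,1,1,1,1,1,1,1,2).

From H_k ≅ ker(∂_k) / im(∂_{k+1}) we obtain:

  H_0: rank C_0 − rank ∂_1 = 10 − 9 = 1, and the invariant factors of ∂_1 are all 1, so H_0 ≅ Z.
  H_1: rank ker ∂_1 − rank ∂_2 = (30 − 9) − 20 = 1, and ∂_2 has invariant factor 2 > 1, so H_1 ≅ Z ⊕ Z/2.
  H_2: rank ker ∂_2 − rank ∂_3 = (20 − 20) − 0 = 0, and there is no ∂_3, so H_2 ≅ 0.

As a check, the Euler characteristic is 10 − 30 + 20 = 0, which agrees with 1 − 1 + 0 = 0.
(K is a triangulation of the Klein bottle.)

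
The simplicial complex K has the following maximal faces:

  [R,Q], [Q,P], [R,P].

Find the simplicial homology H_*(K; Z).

We work with the vertex ordering P < Q < R. The simplices of K, each written with vertices in increasing order, are:

  0-simplices (3): P, Q, R
  1-simplices (3): PQ, PR, QR

giving chain groups C_0 ≅ Z^3, C_1 ≅ Z^3.

Boundary ∂_1: C_1 → C_0 sends each edge [p,q] (with p < q) to q − p. For instance
  ∂QR = R − Q.
The 3×3 boundary matrix has rank 2 and Smith normal form diag(1,1).

Now H_k = ker ∂_k / im ∂_{k+1}, so:

  H_0: rank C_0 − rank ∂_1 = 3 − 2 = 1, and the invariant factors of ∂_1 are all 1, so H_0 = Z.
  H_1: rank ker ∂_1 − rank ∂_2 = (3 − 2) − 0 = 1, and there is no ∂_2, so H_1 = Z.

(K is a triangulation of the circle S^1.)

H_0 = Z,  H_1 = Z.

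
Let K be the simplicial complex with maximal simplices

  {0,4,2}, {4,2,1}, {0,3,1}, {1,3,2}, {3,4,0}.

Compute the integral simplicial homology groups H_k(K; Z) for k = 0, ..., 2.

Take the total order 0 < 1 < 2 < 3 < 4 on the vertex set. Then K (dimension 2) consists of the simplices:

  0-simplices (5): [0], [1], [2], [3], [4]
  1-simplices (10): [0,1], [0,2], [0,3], [0,4], [1,2], [1,3], [1,4], [2,3], [2,4], [3,4]
  2-simplices (5): [0,1,3], [0,2,4], [0,3,4], [1,2,3], [1,2,4]

so the chain groups are C_0 ≅ Z^5, C_1 ≅ Z^10, C_2 ≅ Z^5.

Boundary ∂_1: C_1 → C_0 is given by ∂[p,q] = [q] − [p]. For instance
  ∂[1,2] = [2] − [1].
The 5×10 boundary matrix has rank 4 and Smith normal form diag(1,1,1,1).

∂_2: C_2 → C_1 sends each 2-simplex [p,q,r] to [q,r] − [p,r] + [p,q]. For instance
  ∂[0,1,3] = [1,3] − [0,3] + [0,1],
  ∂[1,2,3] = [2,3] − [1,3] + [1,2].
As a 10×5 matrix over Z this has rank 5, with invariant factors (1,1,1,1,1).

Now H_k = ker ∂_k / im ∂_{k+1}, so:

  H_0: rank C_0 − rank ∂_1 = 5 − 4 = 1, and the invariant factors of ∂_1 are all 1, so H_0 ≅ Z.
  H_1: rank ker ∂_1 − rank ∂_2 = (10 − 4) − 5 = 1, and the invariant factors of ∂_2 are all 1, so H_1 ≅ Z.
  H_2: rank ker ∂_2 − rank ∂_3 = (5 − 5) − 0 = 0, and there is no ∂_3, so H_2 ≅ 0.

H_0 = Z,  H_1 = Z,  H_2 = 0.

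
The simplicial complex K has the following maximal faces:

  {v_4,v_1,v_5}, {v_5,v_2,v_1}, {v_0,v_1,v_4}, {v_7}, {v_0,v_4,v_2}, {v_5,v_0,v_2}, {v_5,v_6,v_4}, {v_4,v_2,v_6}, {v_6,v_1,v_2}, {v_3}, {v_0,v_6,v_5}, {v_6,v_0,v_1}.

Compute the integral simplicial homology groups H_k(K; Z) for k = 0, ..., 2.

Fix the vertex order v_0 < v_1 < v_2 < v_3 < v_4 < v_5 < v_6 < v_7 and write every simplex with vertices in increasing order. Then dim K = 2 and the simplices of K are:

  0-simplices (8): [v_0], [v_1], [v_2], [v_3], [v_4], [v_5], [v_6], [v_7]
  1-simplices (15): (15 of them)
  2-simplices (10): [v_0,v_1,v_4], [v_0,v_1,v_6], [v_0,v_2,v_4], [v_0,v_2,v_5], [v_0,v_5,v_6], [v_1,v_2,v_5], [v_1,v_2,v_6], [v_1,v_4,v_5], [v_2,v_4,v_6], [v_4,v_5,v_6]

so the chain groups are C_0 ≅ Z^8, C_1 ≅ Z^15, C_2 ≅ Z^10.

∂_1: C_1 → C_0 sends each edge [p,q] (with p < q) to q − p.
The resulting 8×15 matrix has rank 5, and its Smith normal form has invariant factors (1,1,1,1,1).

∂_2: C_2 → C_1 maps a triangle to the signed sum of its edges. For instance
  ∂[v_1,v_2,v_6] = [v_2,v_6] − [v_1,v_6] + [v_1,v_2],
  ∂[v_0,v_2,v_4] = [v_2,v_4] − [v_0,v_4] + [v_0,v_2].
This gives a 15×10 integer matrix of rank 10; reducing to Smith normal form yields diagonal entries (1,1,1,1,1,1,1,1,1,2).

Computing H_k = (kernel of ∂_k) / (image of ∂_{k+1}):

  H_0: rank C_0 − rank ∂_1 = 8 − 5 = 3, and the invariant factors of ∂_1 are all 1, so H_0 ≅ Z^3.
  H_1: rank ker ∂_1 − rank ∂_2 = (15 − 5) − 10 = 0, and ∂_2 has invariant factor 2 > 1, so H_1 ≅ Z/2.
  H_2: rank ker ∂_2 − rank ∂_3 = (10 − 10) − 0 = 0, and there is no ∂_3, so H_2 ≅ 0.

As a check, the Euler characteristic is 8 − 15 + 10 = 3, which agrees with 3 − 0 + 0 = 3.
(K is a triangulation of the disjoint union of the real projective plane RP^2 and a set of 2 points.)

H_0 = Z^3,  H_1 = Z/2,  H_2 = 0.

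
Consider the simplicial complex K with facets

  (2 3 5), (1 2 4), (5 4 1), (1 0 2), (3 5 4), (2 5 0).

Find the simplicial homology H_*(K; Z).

Take the total order 0 < 1 < 2 < 3 < 4 < 5 on the vertex set. Then K (dimension 2) consists of the simplices:

  0-simplices (6): [0], [1], [2], [3], [4], [5]
  1-simplices (12): [0,1], [0,2], [0,5], [1,2], [1,4], [1,5], [2,3], [2,4], [2,5], [3,4], [3,5], [4,5]
  2-simplices (6): [0,1,2], [0,2,5], [1,2,4], [1,4,5], [2,3,5], [3,4,5]

Hence C_0 ≅ Z^6, C_1 ≅ Z^12, C_2 ≅ Z^6.

∂_1: C_1 → C_0 is given by ∂[p,q] = [q] − [p].
This gives a 6×12 integer matrix of rank 5; reducing to Smith normal form yields diagonal entries (1,1,1,1,1).

∂_2: C_2 → C_1 sends each 2-simplex [p,q,r] to [q,r] − [p,r] + [p,q]. For instance
  ∂[0,2,5] = [2,5] − [0,5] + [0,2],
  ∂[3,4,5] = [4,5] − [3,5] + [3,4].
As a 12×6 matrix over Z this has rank 6, with invariant factors (1,1,1,1,1,1).

Reading off H_k = ker ∂_k / im ∂_{k+1}:

  H_0: rank C_0 − rank ∂_1 = 6 − 5 = 1, and the invariant factors of ∂_1 are all 1, so H_0 = Z.
  H_1: rank ker ∂_1 − rank ∂_2 = (12 − 5) − 6 = 1, and the invariant factors of ∂_2 are all 1, so H_1 = Z.
  H_2: rank ker ∂_2 − rank ∂_3 = (6 − 6) − 0 = 0, and there is no ∂_3, so H_2 = 0.

As a check, the Euler characteristic is 6 − 12 + 6 = 0, which agrees with 1 − 1 + 0 = 0.

H_0 = Z,  H_1 = Z,  H_2 = 0.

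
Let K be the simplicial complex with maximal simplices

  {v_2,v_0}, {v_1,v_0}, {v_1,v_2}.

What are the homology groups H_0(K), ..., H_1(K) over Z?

H_0 = Z,  H_1 = Z.

Fix the vertex order v_0 < v_1 < v_2 and write every simplex with vertices in increasing order. Then dim K = 1 and the simplices of K are:

  0-simplices (3): [v_0], [v_1], [v_2]
  1-simplices (3): [v_0,v_1], [v_0,v_2], [v_1,v_2]

so the chain groups are C_0 ≅ Z^3, C_1 ≅ Z^3.

Boundary ∂_1: C_1 → C_0 is given by ∂[p,q] = [q] − [p].
The resulting 3×3 matrix has rank 2, and its Smith normal form has invariant factors (1,1).

Computing H_k = (kernel of ∂_k) / (image of ∂_{k+1}):

  H_0: rank C_0 − rank ∂_1 = 3 − 2 = 1, and the invariant factors of ∂_1 are all 1, so H_0 ≅ Z.
  H_1: rank ker ∂_1 − rank ∂_2 = (3 − 2) − 0 = 1, and there is no ∂_2, so H_1 ≅ Z.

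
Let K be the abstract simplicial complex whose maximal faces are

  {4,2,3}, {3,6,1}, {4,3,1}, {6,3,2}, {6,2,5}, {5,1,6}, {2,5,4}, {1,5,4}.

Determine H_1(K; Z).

H_1 ≅ 0.

We work with the vertex ordering 1 < 2 < 3 < 4 < 5 < 6. The simplices of K, each written with vertices in increasing order, are:

  0-simplices (6): [1], [2], [3], [4], [5], [6]
  1-simplices (12): [1,3], [1,4], [1,5], [1,6], [2,3], [2,4], [2,5], [2,6], [3,4], [3,6], [4,5], [5,6]
  2-simplices (8): [1,3,4], [1,3,6], [1,4,5], [1,5,6], [2,3,4], [2,3,6], [2,4,5], [2,5,6]

giving chain groups C_0 ≅ Z^6, C_1 ≅ Z^12, C_2 ≅ Z^8.

Boundary ∂_1: C_1 → C_0 is given by ∂[p,q] = [q] − [p].
The 6×12 boundary matrix has rank 5 and Smith normal form diag(1,1,1,1,1).

The boundary map ∂_2: C_2 → C_1 sends each 2-simplex [p,q,r] to [q,r] − [p,r] + [p,q]. For instance
  ∂[2,5,6] = [5,6] − [2,6] + [2,5],
  ∂[2,3,6] = [3,6] − [2,6] + [2,3].
This gives a 12×8 integer matrix of rank 7; reducing to Smith normal form yields diagonal entries (1,1,1,1,1,1,1).

From H_k ≅ ker(∂_k) / im(∂_{k+1}) we obtain:

  H_1: rank ker ∂_1 − rank ∂_2 = (12 − 5) − 7 = 0, and the invariant factors of ∂_2 are all 1, so H_1 = 0.

(K is a triangulation of the 2-sphere S^2.)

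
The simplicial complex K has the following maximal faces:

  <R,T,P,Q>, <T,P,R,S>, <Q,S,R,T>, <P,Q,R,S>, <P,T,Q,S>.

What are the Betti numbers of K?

b_0 = 1, b_1 = 0, b_2 = 0, b_3 = 1.

Order the vertices as P < Q < R < S < T. Listing each simplex with vertices in this order, K has dimension 3 with simplices:

  0-simplices (5): P, Q, R, S, T
  1-simplices (10): PQ, PR, PS, PT, QR, QS, QT, RS, RT, ST
  2-simplices (10): PQR, PQS, PQT, PRS, PRT, PST, QRS, QRT, QST, RST
  3-simplices (5): PQRS, PQRT, PQST, PRST, QRST

so the chain groups are C_0 ≅ Z^5, C_1 ≅ Z^10, C_2 ≅ Z^10, C_3 ≅ Z^5.

The boundary map ∂_1: C_1 → C_0 maps an edge to its endpoints' difference, ∂[p,q] = q − p. For instance
  ∂QT = T − Q.
The resulting 5×10 matrix has rank 4, and its Smith normal form has invariant factors (1,1,1,1).

The boundary map ∂_2: C_2 → C_1 maps a triangle to the signed sum of its edges. For instance
  ∂PST = ST − PT + PS,
  ∂QRS = RS − QS + QR.
The resulting 10×10 matrix has rank 6, and its Smith normal form has invariant factors (1,1,1,1,1,1).

∂_3: C_3 → C_2 sends each 3-simplex σ to the alternating sum Σ_i (−1)^i (σ with its i-th vertex removed). For instance
  ∂PQRS = QRS − PRS + PQS − PQR,
  ∂PRST = RST − PST + PRT − PRS.
The resulting 10×5 matrix has rank 4, and its Smith normal form has invariant factors (1,1,1,1).

From H_k ≅ ker(∂_k) / im(∂_{k+1}) we obtain:

  H_0: rank C_0 − rank ∂_1 = 5 − 4 = 1, and the invariant factors of ∂_1 are all 1, so H_0 ≅ Z.
  H_1: rank ker ∂_1 − rank ∂_2 = (10 − 4) − 6 = 0, and the invariant factors of ∂_2 are all 1, so H_1 ≅ 0.
  H_2: rank ker ∂_2 − rank ∂_3 = (10 − 6) − 4 = 0, and the invariant factors of ∂_3 are all 1, so H_2 ≅ 0.
  H_3: rank ker ∂_3 − rank ∂_4 = (5 − 4) − 0 = 1, and there is no ∂_4, so H_3 ≅ Z.

Hence the Betti numbers are b_0 = 1, b_1 = 0, b_2 = 0, b_3 = 1.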